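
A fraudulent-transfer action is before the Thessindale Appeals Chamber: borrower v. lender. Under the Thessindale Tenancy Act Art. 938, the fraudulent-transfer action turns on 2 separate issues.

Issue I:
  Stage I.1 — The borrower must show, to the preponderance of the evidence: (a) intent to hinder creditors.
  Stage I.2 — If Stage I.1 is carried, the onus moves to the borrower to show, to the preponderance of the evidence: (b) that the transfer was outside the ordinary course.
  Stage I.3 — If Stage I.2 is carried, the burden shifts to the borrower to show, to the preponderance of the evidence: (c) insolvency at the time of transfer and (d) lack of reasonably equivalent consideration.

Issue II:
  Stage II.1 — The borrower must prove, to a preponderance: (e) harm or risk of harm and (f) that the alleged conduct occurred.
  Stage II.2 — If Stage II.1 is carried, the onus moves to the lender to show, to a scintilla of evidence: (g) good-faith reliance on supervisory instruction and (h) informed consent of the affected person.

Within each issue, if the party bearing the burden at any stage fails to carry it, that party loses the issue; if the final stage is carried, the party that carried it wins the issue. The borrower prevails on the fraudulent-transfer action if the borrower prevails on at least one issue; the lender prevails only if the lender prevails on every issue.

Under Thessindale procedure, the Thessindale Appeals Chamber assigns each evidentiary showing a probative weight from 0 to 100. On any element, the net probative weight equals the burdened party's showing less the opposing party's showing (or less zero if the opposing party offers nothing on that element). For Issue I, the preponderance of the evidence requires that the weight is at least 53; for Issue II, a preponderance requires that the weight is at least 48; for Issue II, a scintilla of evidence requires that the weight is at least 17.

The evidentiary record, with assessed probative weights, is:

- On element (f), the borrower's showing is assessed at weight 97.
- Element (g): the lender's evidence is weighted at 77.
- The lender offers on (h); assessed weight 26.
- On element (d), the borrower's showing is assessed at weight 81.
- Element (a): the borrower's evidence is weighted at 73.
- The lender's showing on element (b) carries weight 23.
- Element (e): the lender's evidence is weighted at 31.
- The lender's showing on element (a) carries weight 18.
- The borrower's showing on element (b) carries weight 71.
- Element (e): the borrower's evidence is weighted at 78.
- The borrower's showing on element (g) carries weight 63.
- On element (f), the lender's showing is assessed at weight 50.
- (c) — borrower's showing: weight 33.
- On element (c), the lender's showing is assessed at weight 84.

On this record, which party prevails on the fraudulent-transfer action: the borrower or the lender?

— Issue I —
Stage I.1 (borrower, the preponderance of the evidence, weight is at least 53): (a) net 73−18=55 ≥ 53 — meets.
  All elements met. The borrower retains the burden for Stage I.2.
Stage I.2 (borrower, the preponderance of the evidence, weight is at least 53): (b) net 71−23=48 < 53 — fails.
  The borrower does not carry Stage I.2.
The analysis ends at Stage I.2; the lender prevails on this issue.
— Issue II —
At Stage II.1 the borrower must meet a preponderance (weight is at least 48): on (e) the weight is 78 less the opposing 31 gives net 47, which does not reach 48, so (e) does not meet the standard; on (f) the weight is 97 less the opposing 50 gives net 47, which does not reach 48, so (f) does not meet the standard.
  Stage II.1 not carried; the borrower fails its burden.
So the lender prevails on this issue.
Per-issue: Issue I → lender; Issue II → lender. The borrower must prevail on at least one issue; overall, the lender prevails.

lender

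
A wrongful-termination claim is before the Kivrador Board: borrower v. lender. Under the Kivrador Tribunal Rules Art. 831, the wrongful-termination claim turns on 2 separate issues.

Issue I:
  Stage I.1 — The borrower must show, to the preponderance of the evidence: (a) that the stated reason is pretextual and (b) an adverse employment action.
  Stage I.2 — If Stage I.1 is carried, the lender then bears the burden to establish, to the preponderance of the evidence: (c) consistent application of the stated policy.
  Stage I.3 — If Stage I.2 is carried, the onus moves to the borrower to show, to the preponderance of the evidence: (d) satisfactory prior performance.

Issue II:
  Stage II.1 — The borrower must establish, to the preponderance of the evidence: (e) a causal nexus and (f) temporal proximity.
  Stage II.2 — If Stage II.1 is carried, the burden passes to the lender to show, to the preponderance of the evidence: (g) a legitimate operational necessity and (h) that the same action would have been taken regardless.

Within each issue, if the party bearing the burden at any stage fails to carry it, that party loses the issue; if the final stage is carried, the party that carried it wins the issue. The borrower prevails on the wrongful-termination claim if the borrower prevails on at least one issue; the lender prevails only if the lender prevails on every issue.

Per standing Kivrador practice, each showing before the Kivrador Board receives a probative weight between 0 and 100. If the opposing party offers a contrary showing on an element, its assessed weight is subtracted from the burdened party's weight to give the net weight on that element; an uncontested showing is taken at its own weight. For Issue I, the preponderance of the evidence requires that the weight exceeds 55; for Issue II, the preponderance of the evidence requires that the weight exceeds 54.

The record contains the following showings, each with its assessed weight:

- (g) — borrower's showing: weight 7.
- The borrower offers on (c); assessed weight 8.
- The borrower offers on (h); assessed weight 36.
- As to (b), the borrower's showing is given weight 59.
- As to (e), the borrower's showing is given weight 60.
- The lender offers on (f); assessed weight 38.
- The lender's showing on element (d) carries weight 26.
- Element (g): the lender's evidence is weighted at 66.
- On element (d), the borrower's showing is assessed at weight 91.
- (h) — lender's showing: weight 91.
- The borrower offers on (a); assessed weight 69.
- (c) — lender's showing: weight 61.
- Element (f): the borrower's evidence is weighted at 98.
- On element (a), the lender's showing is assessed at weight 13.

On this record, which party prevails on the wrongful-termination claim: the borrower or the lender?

— Issue I —
Stage I.1 — burden on borrower; standard: the preponderance of the evidence (weight exceeds 55).
    (a): 69 − 13 = 56 > 55 [met]
    (b): 59 > 55 [met]
  Stage I.1 carried; the burden shifts to the lender.
Stage I.2 — burden on lender; standard: the preponderance of the evidence (weight exceeds 55).
    (c): 61 − 8 = 53 ≤ 55 [not met]
  Not every element is met, so the lender fails to carry Stage I.2.
The borrower prevails on this issue.
— Issue II —
At Stage II.1 the borrower must meet the preponderance of the evidence (weight exceeds 54): on (e) the weight is 60, > 54, so (e) meets the standard; on (f) the weight is 98 less the opposing 38 gives net 60, which does exceed 54, so (f) meets the standard.
  The borrower carries Stage II.1; the lender now bears the burden.
At Stage II.2 the lender must meet the preponderance of the evidence (weight exceeds 54): on (g) the weight is 66 less the opposing 7 gives net 59, > 54, so (g) meets the standard; on (h) the weight is 91 less the opposing 36 gives net 55, which does exceed 54, so (h) meets the standard.
  The lender carries the last stage.
Every stage carried; the lender prevails on this issue.
Per-issue: Issue I → borrower; Issue II → lender. The borrower must prevail on at least one issue; overall, the borrower prevails.

borrower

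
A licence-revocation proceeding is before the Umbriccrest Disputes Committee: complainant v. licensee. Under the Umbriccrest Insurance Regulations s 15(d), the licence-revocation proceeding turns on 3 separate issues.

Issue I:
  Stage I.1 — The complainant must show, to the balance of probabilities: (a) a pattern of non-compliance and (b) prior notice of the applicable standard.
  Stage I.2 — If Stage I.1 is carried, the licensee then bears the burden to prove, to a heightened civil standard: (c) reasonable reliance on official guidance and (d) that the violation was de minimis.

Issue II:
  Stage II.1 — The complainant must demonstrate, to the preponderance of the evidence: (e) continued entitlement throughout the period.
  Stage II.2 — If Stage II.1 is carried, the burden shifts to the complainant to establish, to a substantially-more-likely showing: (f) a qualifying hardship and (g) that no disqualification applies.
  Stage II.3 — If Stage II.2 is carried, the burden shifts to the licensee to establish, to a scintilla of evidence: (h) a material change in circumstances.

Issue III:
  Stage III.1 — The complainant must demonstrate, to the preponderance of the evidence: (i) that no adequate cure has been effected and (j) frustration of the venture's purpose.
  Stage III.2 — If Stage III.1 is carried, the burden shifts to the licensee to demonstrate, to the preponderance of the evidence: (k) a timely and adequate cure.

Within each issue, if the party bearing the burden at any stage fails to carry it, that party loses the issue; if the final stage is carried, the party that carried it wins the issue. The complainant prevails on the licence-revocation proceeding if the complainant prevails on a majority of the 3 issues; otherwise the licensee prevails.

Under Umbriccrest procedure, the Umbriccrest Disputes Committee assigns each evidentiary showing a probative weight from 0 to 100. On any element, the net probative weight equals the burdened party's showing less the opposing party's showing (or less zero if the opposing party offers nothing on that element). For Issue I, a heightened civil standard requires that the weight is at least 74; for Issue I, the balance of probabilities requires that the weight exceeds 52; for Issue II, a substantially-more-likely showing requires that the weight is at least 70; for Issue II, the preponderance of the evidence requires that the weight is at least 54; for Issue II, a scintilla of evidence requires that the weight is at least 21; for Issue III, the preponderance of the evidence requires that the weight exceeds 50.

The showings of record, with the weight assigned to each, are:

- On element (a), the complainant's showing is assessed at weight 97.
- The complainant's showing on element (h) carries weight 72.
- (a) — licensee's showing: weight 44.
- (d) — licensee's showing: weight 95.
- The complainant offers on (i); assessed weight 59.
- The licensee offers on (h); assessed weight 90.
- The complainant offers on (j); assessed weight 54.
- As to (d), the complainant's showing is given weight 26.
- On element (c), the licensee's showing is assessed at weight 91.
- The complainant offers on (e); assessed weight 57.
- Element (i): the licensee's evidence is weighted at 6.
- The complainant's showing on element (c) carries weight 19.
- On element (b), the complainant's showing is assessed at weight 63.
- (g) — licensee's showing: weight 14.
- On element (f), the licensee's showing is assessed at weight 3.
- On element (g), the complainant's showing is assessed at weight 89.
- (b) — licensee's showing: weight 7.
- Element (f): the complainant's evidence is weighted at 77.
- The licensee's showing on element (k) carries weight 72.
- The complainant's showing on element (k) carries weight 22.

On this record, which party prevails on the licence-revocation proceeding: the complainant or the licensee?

— Issue I —
Stage I.1 — burden on complainant; standard: the balance of probabilities (weight exceeds 52).
    (a): 97 − 44 = 53 > 52 [met]
    (b): 63 − 7 = 56 > 52 [met]
  Stage I.1 is satisfied; the onus moves to the licensee.
Stage I.2 — burden on licensee; standard: a heightened civil standard (weight is at least 74).
    (c): 91 − 19 = 72 < 74 [not met]
    (d): 95 − 26 = 69 < 74 [not met]
  Not every element is met, so the licensee fails to carry Stage I.2.
The complainant prevails on this issue.
— Issue II —
Stage II.1 (complainant, the preponderance of the evidence, weight is at least 54): (e) 57 ≥ 54 — meets.
  Stage II.1 carried; the burden remains with the complainant.
Stage II.2 (complainant, a substantially-more-likely showing, weight is at least 70): (f) net 77−3=74 ≥ 70 — meets; (g) net 89−14=75 ≥ 70 — meets.
  Stage II.2 carried; the burden shifts to the licensee.
Stage II.3 (licensee, a scintilla of evidence, weight is at least 21): (h) net 90−72=18 < 21 — fails.
  The licensee does not carry Stage II.3.
The analysis ends at Stage II.3; the complainant prevails on this issue.
— Issue III —
At Stage III.1 the complainant must meet the preponderance of the evidence (weight exceeds 50): on (i) the weight is 59 less the opposing 6 gives net 53, which does exceed 50, so (i) meets the standard; on (j) the weight is 54, > 50, so (j) meets the standard.
  Stage III.1 is satisfied; the onus moves to the licensee.
At Stage III.2 the licensee must meet the preponderance of the evidence (weight exceeds 50): on (k) the weight is 72 less the opposing 22 gives net 50, which does not exceed 50, so (k) does not meet the standard.
  The licensee does not carry Stage III.2.
So the complainant prevails on this issue.
Per-issue: Issue I → complainant; Issue II → complainant; Issue III → complainant. The complainant must prevail on a majority of issues; overall, the complainant prevails.

complainant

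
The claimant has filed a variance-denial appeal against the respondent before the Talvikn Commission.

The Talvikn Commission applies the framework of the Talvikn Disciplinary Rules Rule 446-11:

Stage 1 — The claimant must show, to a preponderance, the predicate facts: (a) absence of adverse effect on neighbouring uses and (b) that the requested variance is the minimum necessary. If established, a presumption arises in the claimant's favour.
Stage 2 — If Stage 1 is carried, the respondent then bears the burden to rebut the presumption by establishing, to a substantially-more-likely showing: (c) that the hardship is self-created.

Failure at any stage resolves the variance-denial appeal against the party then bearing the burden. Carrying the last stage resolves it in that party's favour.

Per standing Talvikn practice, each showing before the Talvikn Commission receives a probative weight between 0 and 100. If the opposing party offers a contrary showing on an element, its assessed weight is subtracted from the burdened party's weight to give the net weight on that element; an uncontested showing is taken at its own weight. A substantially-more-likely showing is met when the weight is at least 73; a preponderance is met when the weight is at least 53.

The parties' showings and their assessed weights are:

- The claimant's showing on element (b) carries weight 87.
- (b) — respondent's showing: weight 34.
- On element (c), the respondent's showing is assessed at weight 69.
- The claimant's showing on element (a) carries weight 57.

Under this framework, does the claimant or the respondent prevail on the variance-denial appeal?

claimant

At Stage 1 the claimant must meet a preponderance (weight is at least 53): on (a) the weight is 57, which does reach 53, so (a) meets the standard; on (b) the weight is 87 less the opposing 34 gives net 53, ≥ 53, so (b) meets the standard.
  Stage 1 carried; the burden shifts to the respondent.
At Stage 2 the respondent must meet a substantially-more-likely showing (weight is at least 73): on (c) the weight is 69, < 73, so (c) does not meet the standard.
  The respondent does not carry Stage 2.
The claimant prevails.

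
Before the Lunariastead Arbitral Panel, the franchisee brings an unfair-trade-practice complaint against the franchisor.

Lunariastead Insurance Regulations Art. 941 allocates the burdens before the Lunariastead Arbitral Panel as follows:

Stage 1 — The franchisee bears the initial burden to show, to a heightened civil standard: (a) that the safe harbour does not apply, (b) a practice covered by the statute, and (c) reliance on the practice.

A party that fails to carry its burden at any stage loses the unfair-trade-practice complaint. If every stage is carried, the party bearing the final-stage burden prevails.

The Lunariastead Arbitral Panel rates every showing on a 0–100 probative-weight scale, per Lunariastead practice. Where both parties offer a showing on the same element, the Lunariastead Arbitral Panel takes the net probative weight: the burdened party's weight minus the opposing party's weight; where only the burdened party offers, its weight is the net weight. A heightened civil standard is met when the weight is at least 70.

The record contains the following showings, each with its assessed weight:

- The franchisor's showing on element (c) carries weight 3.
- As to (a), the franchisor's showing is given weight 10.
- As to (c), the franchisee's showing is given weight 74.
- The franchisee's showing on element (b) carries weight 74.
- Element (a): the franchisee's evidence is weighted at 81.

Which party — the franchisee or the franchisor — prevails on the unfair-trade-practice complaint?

Stage 1 (franchisee, a heightened civil standard, weight is at least 70): (a) net 81−10=71 ≥ 70 — meets; (b) 74 ≥ 70 — meets; (c) net 74−3=71 ≥ 70 — meets.
  The franchisee carries the last stage.
Every stage carried; the franchisee prevails.

franchisee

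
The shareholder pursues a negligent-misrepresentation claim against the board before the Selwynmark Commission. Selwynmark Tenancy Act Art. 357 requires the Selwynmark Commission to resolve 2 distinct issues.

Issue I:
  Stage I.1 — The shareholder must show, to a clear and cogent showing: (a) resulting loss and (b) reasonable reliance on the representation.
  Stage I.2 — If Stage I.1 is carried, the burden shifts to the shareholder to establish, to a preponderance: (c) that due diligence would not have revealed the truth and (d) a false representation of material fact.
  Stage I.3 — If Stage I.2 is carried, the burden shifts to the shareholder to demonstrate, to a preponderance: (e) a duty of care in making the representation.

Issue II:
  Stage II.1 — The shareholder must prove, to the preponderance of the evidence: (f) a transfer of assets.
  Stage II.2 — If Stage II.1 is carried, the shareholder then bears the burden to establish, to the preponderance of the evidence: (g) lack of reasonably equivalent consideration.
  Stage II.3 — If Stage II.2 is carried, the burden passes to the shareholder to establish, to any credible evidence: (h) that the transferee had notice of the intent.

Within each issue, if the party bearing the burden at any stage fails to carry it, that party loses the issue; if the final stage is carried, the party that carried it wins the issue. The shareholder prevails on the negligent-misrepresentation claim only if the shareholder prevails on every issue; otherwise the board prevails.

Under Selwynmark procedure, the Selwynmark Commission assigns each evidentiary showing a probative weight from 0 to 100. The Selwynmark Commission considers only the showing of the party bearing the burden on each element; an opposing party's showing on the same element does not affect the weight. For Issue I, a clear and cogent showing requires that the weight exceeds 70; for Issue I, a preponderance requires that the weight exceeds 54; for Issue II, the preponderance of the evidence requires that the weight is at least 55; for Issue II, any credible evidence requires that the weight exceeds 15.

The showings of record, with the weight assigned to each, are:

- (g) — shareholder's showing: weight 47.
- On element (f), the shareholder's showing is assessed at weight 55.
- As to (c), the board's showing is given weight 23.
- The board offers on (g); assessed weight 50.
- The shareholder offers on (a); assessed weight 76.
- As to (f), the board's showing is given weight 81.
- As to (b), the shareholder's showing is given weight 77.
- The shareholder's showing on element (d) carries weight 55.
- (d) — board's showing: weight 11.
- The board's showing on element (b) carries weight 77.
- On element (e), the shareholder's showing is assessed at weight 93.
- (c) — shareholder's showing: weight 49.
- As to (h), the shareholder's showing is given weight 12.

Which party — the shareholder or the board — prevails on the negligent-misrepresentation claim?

board

— Issue I —
Stage I.1 (shareholder, a clear and cogent showing, weight exceeds 70): (a) 76 > 70 — meets; (b) 77 (board's 77 disregarded) > 70 — meets.
  Stage I.1 carried; the burden remains with the shareholder.
Stage I.2 (shareholder, a preponderance, weight exceeds 54): (c) 49 (board's 23 disregarded) ≤ 54 — fails; (d) 55 (board's 11 disregarded) > 54 — meets.
  Stage I.2 not carried; the shareholder fails its burden.
The board prevails on this issue.
— Issue II —
Stage II.1 (shareholder, the preponderance of the evidence, weight is at least 55): (f) 55 (board's 81 disregarded) ≥ 55 — meets.
  Stage II.1 carried; the burden remains with the shareholder.
Stage II.2 (shareholder, the preponderance of the evidence, weight is at least 55): (g) 47 (board's 50 disregarded) < 55 — fails.
  Not every element is met, so the shareholder fails to carry Stage II.2.
The board prevails on this issue.
Per-issue: Issue I → board; Issue II → board. The shareholder must prevail on every issue; overall, the board prevails.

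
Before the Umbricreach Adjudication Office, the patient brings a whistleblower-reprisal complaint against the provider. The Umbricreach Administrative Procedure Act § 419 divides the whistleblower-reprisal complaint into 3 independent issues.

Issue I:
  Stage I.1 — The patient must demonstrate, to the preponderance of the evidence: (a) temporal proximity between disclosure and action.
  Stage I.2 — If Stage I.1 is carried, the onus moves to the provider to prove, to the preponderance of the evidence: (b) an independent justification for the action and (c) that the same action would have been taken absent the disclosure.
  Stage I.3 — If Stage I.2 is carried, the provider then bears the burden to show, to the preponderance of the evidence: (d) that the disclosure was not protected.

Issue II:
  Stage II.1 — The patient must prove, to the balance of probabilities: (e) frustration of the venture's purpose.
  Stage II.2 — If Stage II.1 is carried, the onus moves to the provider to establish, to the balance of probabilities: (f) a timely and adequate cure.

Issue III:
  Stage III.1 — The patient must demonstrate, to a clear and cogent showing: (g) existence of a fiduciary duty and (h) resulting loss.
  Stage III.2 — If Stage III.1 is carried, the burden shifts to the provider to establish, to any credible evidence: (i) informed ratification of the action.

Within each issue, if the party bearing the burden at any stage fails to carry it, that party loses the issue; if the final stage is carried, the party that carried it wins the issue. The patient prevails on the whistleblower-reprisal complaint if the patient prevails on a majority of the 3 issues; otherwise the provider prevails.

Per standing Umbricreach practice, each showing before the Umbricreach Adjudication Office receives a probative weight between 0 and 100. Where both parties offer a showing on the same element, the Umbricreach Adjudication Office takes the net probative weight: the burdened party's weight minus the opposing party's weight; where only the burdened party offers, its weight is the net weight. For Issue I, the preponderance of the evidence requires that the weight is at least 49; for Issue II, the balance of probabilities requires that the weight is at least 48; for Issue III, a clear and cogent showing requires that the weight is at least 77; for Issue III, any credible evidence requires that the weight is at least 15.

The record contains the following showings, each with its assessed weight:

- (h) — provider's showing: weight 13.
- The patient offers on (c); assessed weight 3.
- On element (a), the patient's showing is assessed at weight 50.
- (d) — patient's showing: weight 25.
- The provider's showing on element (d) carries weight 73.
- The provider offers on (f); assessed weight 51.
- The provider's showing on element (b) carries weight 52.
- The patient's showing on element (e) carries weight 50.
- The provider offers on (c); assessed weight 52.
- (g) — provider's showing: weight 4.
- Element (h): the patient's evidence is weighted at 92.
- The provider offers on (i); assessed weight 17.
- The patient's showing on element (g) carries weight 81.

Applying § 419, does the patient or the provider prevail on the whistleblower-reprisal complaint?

provider

— Issue I —
At Stage I.1 the patient must meet the preponderance of the evidence (weight is at least 49): on (a) the weight is 50, which does reach 49, so (a) meets the standard.
  The patient carries Stage I.1; the provider now bears the burden.
At Stage I.2 the provider must meet the preponderance of the evidence (weight is at least 49): on (b) the weight is 52, ≥ 49, so (b) meets the standard; on (c) the weight is 52 less the opposing 3 gives net 49, which does reach 49, so (c) meets the standard.
  All elements met. The provider retains the burden for Stage I.3.
At Stage I.3 the provider must meet the preponderance of the evidence (weight is at least 49): on (d) the weight is 73 less the opposing 25 gives net 48, which does not reach 49, so (d) does not meet the standard.
  The provider does not carry Stage I.3.
So the patient prevails on this issue.
— Issue II —
At Stage II.1 the patient must meet the balance of probabilities (weight is at least 48): on (e) the weight is 50, ≥ 48, so (e) meets the standard.
  Stage II.1 is satisfied; the onus moves to the provider.
At Stage II.2 the provider must meet the balance of probabilities (weight is at least 48): on (f) the weight is 51, ≥ 48, so (f) meets the standard.
  The provider carries the last stage.
With every stage satisfied, the provider prevails on this issue.
— Issue III —
At Stage III.1 the patient must meet a clear and cogent showing (weight is at least 77): on (g) the weight is 81 less the opposing 4 gives net 77, which does reach 77, so (g) meets the standard; on (h) the weight is 92 less the opposing 13 gives net 79, ≥ 77, so (h) meets the standard.
  All elements met. The burden passes to the provider.
At Stage III.2 the provider must meet any credible evidence (weight is at least 15): on (i) the weight is 17, which does reach 15, so (i) meets the standard.
  The provider carries the last stage.
All stages carried — the provider prevails on this issue.
Per-issue: Issue I → patient; Issue II → provider; Issue III → provider. The patient must prevail on a majority of issues; overall, the provider prevails.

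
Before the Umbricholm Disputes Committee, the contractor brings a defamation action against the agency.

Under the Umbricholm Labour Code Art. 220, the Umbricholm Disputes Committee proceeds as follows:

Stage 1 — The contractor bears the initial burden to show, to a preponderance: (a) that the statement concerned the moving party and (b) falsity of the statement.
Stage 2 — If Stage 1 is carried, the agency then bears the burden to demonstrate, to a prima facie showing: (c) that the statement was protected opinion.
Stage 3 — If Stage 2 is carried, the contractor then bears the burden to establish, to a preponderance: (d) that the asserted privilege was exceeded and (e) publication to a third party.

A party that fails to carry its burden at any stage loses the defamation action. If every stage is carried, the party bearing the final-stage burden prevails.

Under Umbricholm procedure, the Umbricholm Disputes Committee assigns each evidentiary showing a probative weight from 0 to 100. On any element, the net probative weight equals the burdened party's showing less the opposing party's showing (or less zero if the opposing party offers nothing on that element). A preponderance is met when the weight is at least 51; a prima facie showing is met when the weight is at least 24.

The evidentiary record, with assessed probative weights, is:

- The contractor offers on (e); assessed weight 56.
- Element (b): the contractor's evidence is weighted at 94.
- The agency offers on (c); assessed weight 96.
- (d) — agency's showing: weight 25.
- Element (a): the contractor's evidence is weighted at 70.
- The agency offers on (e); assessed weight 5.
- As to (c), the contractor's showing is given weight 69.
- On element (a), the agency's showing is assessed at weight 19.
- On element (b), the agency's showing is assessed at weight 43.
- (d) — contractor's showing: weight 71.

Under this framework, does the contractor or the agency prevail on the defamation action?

agency

Stage 1 — burden on contractor; standard: a preponderance (weight is at least 51).
    (a): 70 − 19 = 51 ≥ 51 [met]
    (b): 94 − 43 = 51 ≥ 51 [met]
  The contractor carries Stage 1; the agency now bears the burden.
Stage 2 — burden on agency; standard: a prima facie showing (weight is at least 24).
    (c): 96 − 69 = 27 ≥ 24 [met]
  All elements met. The burden passes to the contractor.
Stage 3 — burden on contractor; standard: a preponderance (weight is at least 51).
    (d): 71 − 25 = 46 < 51 [not met]
    (e): 56 − 5 = 51 ≥ 51 [met]
  The contractor does not carry Stage 3.
So the agency prevails.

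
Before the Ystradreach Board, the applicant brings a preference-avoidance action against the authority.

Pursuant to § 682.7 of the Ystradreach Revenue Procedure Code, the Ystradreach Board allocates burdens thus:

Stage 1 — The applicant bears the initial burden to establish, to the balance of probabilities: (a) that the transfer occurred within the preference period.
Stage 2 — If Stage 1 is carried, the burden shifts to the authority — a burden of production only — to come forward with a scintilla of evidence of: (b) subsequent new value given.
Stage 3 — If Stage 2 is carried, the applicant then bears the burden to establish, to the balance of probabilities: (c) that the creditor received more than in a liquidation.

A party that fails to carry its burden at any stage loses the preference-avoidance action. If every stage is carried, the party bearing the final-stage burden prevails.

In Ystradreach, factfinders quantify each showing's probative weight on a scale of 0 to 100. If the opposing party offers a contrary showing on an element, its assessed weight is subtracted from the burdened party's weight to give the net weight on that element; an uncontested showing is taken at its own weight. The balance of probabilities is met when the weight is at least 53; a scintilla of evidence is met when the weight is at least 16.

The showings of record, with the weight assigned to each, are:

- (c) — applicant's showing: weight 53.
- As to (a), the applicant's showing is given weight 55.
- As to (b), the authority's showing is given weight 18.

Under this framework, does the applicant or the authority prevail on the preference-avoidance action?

applicant

Stage 1 — burden on applicant; standard: the balance of probabilities (weight is at least 53).
    (a): 55 ≥ 53 [met]
  Stage 1 carried; the burden shifts to the authority.
Stage 2 — burden on authority; standard: a scintilla of evidence (weight is at least 16).
    (b): 18 ≥ 16 [met]
  All elements met. The burden passes to the applicant.
Stage 3 — burden on applicant; standard: the balance of probabilities (weight is at least 53).
    (c): 53 ≥ 53 [met]
  The applicant carries the last stage.
With every stage satisfied, the applicant prevails.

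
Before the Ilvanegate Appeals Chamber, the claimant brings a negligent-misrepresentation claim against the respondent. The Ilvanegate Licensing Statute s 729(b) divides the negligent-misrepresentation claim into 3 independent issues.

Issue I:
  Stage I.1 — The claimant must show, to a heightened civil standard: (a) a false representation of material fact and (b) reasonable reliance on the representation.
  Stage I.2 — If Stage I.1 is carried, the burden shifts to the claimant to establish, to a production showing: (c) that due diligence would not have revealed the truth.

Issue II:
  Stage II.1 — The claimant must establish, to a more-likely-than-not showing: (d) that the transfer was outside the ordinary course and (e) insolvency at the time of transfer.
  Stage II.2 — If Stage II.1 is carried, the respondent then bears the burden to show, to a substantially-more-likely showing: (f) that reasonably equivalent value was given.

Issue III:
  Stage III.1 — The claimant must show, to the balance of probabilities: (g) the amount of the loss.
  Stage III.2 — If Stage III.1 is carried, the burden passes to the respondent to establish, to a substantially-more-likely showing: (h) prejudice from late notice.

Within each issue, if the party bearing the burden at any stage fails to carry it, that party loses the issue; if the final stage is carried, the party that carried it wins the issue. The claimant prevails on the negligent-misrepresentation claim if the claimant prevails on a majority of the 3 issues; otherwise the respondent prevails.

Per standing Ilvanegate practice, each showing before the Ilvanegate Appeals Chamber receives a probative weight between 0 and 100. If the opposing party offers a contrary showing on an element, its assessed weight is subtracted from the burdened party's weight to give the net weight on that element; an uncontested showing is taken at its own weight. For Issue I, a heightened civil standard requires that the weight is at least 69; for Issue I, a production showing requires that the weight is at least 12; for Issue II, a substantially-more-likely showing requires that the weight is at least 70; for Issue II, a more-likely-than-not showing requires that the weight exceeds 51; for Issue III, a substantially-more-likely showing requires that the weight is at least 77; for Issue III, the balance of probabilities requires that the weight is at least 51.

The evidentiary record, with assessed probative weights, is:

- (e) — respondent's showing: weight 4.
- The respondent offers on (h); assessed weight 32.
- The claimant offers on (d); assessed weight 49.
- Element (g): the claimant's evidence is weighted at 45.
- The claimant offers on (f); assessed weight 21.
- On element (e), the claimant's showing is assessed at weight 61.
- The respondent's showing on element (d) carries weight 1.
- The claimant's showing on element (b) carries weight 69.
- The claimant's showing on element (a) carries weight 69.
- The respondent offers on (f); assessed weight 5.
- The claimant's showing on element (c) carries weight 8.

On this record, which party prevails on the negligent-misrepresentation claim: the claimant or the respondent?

respondent

— Issue I —
At Stage I.1 the claimant must meet a heightened civil standard (weight is at least 69): on (a) the weight is 69, ≥ 69, so (a) meets the standard; on (b) the weight is 69, which does reach 69, so (b) meets the standard.
  All elements met. The claimant retains the burden for Stage I.2.
At Stage I.2 the claimant must meet a production showing (weight is at least 12): on (c) the weight is 8, which does not reach 12, so (c) does not meet the standard.
  Not every element is met, so the claimant fails to carry Stage I.2.
So the respondent prevails on this issue.
— Issue II —
At Stage II.1 the claimant must meet a more-likely-than-not showing (weight exceeds 51): on (d) the weight is 49 less the opposing 1 gives net 48, ≤ 51, so (d) does not meet the standard; on (e) the weight is 61 less the opposing 4 gives net 57, > 51, so (e) meets the standard.
  Stage II.1 not carried; the claimant fails its burden.
The analysis ends at Stage II.1; the respondent prevails on this issue.
— Issue III —
Stage III.1 — burden on claimant; standard: the balance of probabilities (weight is at least 51).
    (g): 45 < 51 [not met]
  Not every element is met, so the claimant fails to carry Stage III.1.
So the respondent prevails on this issue.
Per-issue: Issue I → respondent; Issue II → respondent; Issue III → respondent. The claimant must prevail on a majority of issues; overall, the respondent prevails.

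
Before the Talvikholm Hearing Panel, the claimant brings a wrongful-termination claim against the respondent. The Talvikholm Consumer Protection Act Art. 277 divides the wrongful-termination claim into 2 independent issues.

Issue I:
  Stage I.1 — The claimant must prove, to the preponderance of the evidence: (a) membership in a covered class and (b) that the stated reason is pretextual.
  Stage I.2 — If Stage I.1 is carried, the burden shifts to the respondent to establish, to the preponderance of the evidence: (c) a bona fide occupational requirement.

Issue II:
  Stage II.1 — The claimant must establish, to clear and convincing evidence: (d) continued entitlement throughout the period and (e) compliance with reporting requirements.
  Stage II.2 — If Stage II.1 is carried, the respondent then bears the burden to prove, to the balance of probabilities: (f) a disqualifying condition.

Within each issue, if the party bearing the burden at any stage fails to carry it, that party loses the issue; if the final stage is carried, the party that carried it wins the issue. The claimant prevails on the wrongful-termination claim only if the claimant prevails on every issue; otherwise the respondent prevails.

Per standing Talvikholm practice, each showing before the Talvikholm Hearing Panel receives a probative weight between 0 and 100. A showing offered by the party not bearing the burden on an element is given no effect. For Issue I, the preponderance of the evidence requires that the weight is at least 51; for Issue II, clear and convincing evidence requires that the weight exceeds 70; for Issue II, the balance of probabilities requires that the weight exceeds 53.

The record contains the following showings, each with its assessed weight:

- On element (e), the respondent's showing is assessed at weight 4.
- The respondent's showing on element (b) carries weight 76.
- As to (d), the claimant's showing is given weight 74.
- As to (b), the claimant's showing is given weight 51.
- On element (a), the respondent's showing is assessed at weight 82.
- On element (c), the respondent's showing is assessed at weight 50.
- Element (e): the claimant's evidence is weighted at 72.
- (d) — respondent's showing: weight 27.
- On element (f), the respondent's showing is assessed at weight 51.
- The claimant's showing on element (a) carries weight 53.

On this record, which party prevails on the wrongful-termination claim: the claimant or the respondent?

— Issue I —
At Stage I.1 the claimant must meet the preponderance of the evidence (weight is at least 51): on (a) the weight is 53 (the respondent's 82 is given no effect), which does reach 51, so (a) meets the standard; on (b) the weight is 51 (the respondent's 76 is given no effect), which does reach 51, so (b) meets the standard.
  The claimant carries Stage I.1; the respondent now bears the burden.
At Stage I.2 the respondent must meet the preponderance of the evidence (weight is at least 51): on (c) the weight is 50, which does not reach 51, so (c) does not meet the standard.
  Stage I.2 not carried; the respondent fails its burden.
The claimant prevails on this issue.
— Issue II —
Stage II.1 (claimant, clear and convincing evidence, weight exceeds 70): (d) 74 (respondent's 27 disregarded) > 70 — meets; (e) 72 (respondent's 4 disregarded) > 70 — meets.
  Stage II.1 carried; the burden shifts to the respondent.
Stage II.2 (respondent, the balance of probabilities, weight exceeds 53): (f) 51 ≤ 53 — fails.
  Stage II.2 not carried; the respondent fails its burden.
So the claimant prevails on this issue.
Per-issue: Issue I → claimant; Issue II → claimant. The claimant must prevail on every issue; overall, the claimant prevails.

claimant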